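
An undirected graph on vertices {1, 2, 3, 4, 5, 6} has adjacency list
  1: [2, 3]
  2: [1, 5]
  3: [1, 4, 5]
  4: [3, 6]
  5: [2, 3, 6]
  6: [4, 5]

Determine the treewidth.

2

A width-2 tree decomposition is:
Bags: B1 = {1, 2, 3}  B2 = {2, 3, 5}  B3 = {3, 4, 5}  B4 = {4, 5, 6}
Tree: B1–B2, B2–B3, B3–B4
The largest bag has 3 vertices, giving width 2; this decomposition certifies tw(G) ≤ 2. The edges 1–2–5–3–1 form a cycle, so G is not a tree and its treewidth is at least 2. Combining the bounds, tw(G) = 2.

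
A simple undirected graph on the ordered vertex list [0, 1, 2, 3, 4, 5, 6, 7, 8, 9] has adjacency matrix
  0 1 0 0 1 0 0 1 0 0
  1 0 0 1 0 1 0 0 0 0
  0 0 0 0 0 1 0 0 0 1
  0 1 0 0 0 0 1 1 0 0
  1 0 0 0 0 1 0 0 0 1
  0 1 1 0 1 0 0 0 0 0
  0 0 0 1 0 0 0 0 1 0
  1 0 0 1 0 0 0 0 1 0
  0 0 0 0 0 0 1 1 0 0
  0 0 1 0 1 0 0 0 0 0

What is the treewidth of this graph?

2

A width-2 tree decomposition is:
Bags: B1 = {6, 7, 8}  B2 = {3, 6, 7}  B3 = {0, 3, 7}  B4 = {0, 1, 3}  B5 = {0, 1, 4}  B6 = {1, 4, 5}  B7 = {4, 5, 9}  B8 = {2, 5, 9}
Tree: B1–B2, B2–B3, B3–B4, B4–B5, B5–B6, B6–B7, B7–B8
Each bag holds 3 vertices, so the decomposition has width 2, which upper-bounds the treewidth. For the lower bound, G contains the cycle 8–6–3–7–8, so G is not a forest; only forests have treewidth ≤ 1, hence tw(G) ≥ 2. Combining the bounds, tw(G) = 2.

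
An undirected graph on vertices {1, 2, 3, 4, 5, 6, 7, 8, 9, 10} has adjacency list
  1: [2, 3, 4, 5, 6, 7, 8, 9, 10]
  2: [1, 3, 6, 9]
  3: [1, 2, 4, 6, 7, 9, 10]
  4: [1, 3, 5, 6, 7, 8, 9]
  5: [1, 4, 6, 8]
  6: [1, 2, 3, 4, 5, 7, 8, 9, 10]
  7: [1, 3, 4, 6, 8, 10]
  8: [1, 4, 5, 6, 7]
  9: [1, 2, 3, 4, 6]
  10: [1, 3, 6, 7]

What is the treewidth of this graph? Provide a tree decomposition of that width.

Every bag has size at most 5, so the width is 5 − 1 = 4 and tw(G) ≤ 4. On the other hand G contains the 5-clique {1, 4, 5, 6, 8}. A clique must lie in a single bag of any decomposition, so no decomposition can have width below 4. Combining the bounds, tw(G) = 4.

Treewidth 4.
One such decomposition:
Bags: B1 = {1, 3, 6, 7, 10}  B2 = {1, 3, 4, 6, 7}  B3 = {1, 4, 6, 7, 8}  B4 = {1, 3, 4, 6, 9}  B5 = {1, 4, 5, 6, 8}  B6 = {1, 2, 3, 6, 9}
Tree: B1–B2, B2–B3, B2–B4, B3–B5, B4–B6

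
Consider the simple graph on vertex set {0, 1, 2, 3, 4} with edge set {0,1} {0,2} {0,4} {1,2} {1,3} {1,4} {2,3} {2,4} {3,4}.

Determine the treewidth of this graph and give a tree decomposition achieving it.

Each bag holds 4 vertices, so the decomposition has width 3, which upper-bounds the treewidth. Conversely, {0, 1, 2, 4} is a clique of size 4, and the vertices of any clique must share a bag in every tree decomposition; so some bag has ≥ 4 vertices and tw(G) ≥ 3. Hence tw(G) = 3 exactly.

Treewidth 3.
One optimal decomposition is:
Bags: B1 = {1, 2, 3, 4}  B2 = {0, 1, 2, 4}
Tree: B1–B2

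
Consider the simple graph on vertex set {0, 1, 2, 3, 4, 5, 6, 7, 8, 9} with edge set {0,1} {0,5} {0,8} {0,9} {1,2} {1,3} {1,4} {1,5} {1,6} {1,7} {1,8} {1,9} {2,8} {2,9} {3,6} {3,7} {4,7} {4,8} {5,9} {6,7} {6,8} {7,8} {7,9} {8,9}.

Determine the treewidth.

3

A width-3 tree decomposition is:
Bags: B1 = {0, 1, 8, 9}  B2 = {1, 7, 8, 9}  B3 = {1, 6, 7, 8}  B4 = {0, 1, 5, 9}  B5 = {1, 3, 6, 7}  B6 = {1, 2, 8, 9}  B7 = {1, 4, 7, 8}
Tree: B1–B2, B2–B3, B1–B4, B3–B5, B1–B6, B2–B7
Every bag has size at most 4, so the width is 4 − 1 = 3 and tw(G) ≤ 3. For the lower bound, the 4 vertices {0, 1, 8, 9} are pairwise adjacent, and any tree decomposition puts a clique entirely inside one bag — forcing width ≥ 3. Hence tw(G) = 3 exactly.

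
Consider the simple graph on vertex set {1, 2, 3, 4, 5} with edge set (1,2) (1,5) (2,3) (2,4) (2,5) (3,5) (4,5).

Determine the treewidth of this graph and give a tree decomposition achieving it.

Each bag holds 3 vertices, so the decomposition has width 2, which upper-bounds the treewidth. On the other hand G contains the 3-clique {1, 2, 5}. A clique must lie in a single bag of any decomposition, so no decomposition can have width below 2. The upper and lower bounds meet at 2, so that is the treewidth.

Treewidth 2.
Bags: B1 = {2, 3, 5}  B2 = {1, 2, 5}  B3 = {2, 4, 5}
Tree: B1–B2, B2–B3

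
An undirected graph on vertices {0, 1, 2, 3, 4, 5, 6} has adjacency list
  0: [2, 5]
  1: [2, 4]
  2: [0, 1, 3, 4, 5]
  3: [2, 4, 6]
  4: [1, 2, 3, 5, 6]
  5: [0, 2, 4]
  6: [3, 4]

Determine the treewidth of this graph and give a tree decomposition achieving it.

Each bag holds 3 vertices, so the decomposition has width 2, which upper-bounds the treewidth. On the other hand G contains the 3-clique {0, 2, 5}. A clique must lie in a single bag of any decomposition, so no decomposition can have width below 2. Therefore the treewidth is 2.

Treewidth 2.
One such decomposition:
Bags: B1 = {2, 4, 5}  B2 = {2, 3, 4}  B3 = {1, 2, 4}  B4 = {0, 2, 5}  B5 = {3, 4, 6}
Tree: B1–B2, B1–B3, B1–B4, B2–B5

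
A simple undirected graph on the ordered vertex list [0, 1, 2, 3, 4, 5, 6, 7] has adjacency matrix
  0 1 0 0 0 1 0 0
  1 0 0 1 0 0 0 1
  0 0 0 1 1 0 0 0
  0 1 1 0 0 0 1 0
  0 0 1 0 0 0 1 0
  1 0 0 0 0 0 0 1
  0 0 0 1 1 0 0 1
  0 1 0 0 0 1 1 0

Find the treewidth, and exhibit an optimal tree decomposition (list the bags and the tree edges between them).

Treewidth 2.
One optimal decomposition is:
Bags: B1 = {2, 4, 6}  B2 = {2, 3, 6}  B3 = {3, 6, 7}  B4 = {1, 3, 7}  B5 = {1, 5, 7}  B6 = {0, 1, 5}
Tree: B1–B2, B2–B3, B3–B4, B4–B5, B5–B6

Each bag holds 3 vertices, so the decomposition has width 2, which upper-bounds the treewidth. For the lower bound, G contains the cycle 4–2–3–6–4, so G is not a forest; only forests have treewidth ≤ 1, hence tw(G) ≥ 2. Therefore the treewidth is 2.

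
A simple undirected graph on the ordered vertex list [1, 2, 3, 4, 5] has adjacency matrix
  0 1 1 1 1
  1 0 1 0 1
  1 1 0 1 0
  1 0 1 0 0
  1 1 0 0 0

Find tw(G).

2

A width-2 tree decomposition is:
Bags: B1 = {1, 2, 5}  B2 = {1, 2, 3}  B3 = {1, 3, 4}
Tree: B1–B2, B2–B3
Each bag holds 3 vertices, so the decomposition has width 2, which upper-bounds the treewidth. For the lower bound, the 3 vertices {1, 2, 3} are pairwise adjacent, and any tree decomposition puts a clique entirely inside one bag — forcing width ≥ 2. Combining the bounds, tw(G) = 2.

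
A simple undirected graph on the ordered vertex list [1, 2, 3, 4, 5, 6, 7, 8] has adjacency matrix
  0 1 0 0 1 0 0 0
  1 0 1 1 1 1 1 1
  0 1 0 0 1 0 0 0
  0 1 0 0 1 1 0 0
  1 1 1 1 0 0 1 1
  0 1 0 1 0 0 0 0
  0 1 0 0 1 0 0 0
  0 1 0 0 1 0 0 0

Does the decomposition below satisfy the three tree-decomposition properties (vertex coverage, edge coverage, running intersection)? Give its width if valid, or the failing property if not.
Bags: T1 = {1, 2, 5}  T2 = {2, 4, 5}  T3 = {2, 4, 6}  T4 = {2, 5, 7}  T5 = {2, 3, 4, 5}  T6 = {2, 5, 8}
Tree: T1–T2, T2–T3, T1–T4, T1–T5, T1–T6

A tree decomposition must satisfy three properties: every vertex lies in some bag; for every edge, both endpoints lie together in some bag; and for every vertex, the bags containing it form a connected subtree. Here bags containing vertex 4 are not connected in the tree, so the decomposition is invalid.

No — bags containing vertex 4 are not connected in the tree.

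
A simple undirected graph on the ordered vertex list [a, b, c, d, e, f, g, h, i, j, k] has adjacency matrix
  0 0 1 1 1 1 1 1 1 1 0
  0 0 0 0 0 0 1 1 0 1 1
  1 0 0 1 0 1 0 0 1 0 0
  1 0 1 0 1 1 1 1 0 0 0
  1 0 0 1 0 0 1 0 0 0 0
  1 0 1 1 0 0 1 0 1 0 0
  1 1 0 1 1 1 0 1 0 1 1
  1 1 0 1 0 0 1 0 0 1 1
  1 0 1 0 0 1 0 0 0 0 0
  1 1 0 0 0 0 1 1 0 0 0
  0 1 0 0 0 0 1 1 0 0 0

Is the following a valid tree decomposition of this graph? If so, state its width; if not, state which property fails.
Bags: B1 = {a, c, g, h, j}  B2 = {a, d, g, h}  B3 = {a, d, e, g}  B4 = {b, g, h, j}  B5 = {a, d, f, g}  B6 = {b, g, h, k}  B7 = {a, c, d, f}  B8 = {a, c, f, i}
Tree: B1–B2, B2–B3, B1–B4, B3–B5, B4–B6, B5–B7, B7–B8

No — bags containing vertex c are not connected in the tree.

A tree decomposition must satisfy three properties: every vertex lies in some bag; for every edge, both endpoints lie together in some bag; and for every vertex, the bags containing it form a connected subtree. Here bags containing vertex c are not connected in the tree, so the decomposition is invalid.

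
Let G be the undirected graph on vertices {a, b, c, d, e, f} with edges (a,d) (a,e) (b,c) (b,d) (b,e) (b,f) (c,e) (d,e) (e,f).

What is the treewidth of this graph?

A width-2 tree decomposition is:
Bags: B1 = {b, c, e}  B2 = {b, d, e}  B3 = {a, d, e}  B4 = {b, e, f}
Tree: B1–B2, B2–B3, B2–B4
The largest bag has 3 vertices, giving width 2; this decomposition certifies tw(G) ≤ 2. On the other hand G contains the 3-clique {a, d, e}. A clique must lie in a single bag of any decomposition, so no decomposition can have width below 2. The upper and lower bounds meet at 2, so that is the treewidth.

2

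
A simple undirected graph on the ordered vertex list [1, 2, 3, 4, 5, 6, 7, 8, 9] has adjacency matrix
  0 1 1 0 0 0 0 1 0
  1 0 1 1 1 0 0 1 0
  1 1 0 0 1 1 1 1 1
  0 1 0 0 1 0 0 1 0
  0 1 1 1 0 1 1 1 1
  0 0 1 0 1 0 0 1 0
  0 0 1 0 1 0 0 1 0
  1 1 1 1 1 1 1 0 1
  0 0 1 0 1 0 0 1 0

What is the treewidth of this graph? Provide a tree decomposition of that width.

Treewidth 3.
Bags: B1 = {2, 3, 5, 8}  B2 = {3, 5, 7, 8}  B3 = {3, 5, 6, 8}  B4 = {2, 4, 5, 8}  B5 = {1, 2, 3, 8}  B6 = {3, 5, 8, 9}
Tree: B1–B2, B2–B3, B1–B4, B1–B5, B2–B6

Each bag holds 4 vertices, so the decomposition has width 3, which upper-bounds the treewidth. For the lower bound, the 4 vertices {1, 2, 3, 8} are pairwise adjacent, and any tree decomposition puts a clique entirely inside one bag — forcing width ≥ 3. Therefore the treewidth is 3.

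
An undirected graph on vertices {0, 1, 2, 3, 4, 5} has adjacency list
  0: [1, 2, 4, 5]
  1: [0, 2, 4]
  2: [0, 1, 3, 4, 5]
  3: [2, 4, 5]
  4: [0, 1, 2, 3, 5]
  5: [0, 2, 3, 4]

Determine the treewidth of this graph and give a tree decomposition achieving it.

Treewidth 3.
One optimal decomposition is:
Bags: B1 = {0, 1, 2, 4}  B2 = {0, 2, 4, 5}  B3 = {2, 3, 4, 5}
Tree: B1–B2, B2–B3

Each bag holds 4 vertices, so the decomposition has width 3, which upper-bounds the treewidth. Conversely, {0, 1, 2, 4} is a clique of size 4, and the vertices of any clique must share a bag in every tree decomposition; so some bag has ≥ 4 vertices and tw(G) ≥ 3. Therefore the treewidth is 3.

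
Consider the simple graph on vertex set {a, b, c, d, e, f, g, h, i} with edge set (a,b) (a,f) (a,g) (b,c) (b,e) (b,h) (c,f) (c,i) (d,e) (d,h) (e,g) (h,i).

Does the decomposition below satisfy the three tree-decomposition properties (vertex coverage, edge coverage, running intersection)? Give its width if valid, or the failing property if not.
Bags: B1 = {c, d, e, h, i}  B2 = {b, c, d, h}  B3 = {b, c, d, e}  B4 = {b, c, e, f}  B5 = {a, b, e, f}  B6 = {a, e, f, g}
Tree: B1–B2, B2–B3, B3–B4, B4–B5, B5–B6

No — bags containing vertex e are not connected in the tree.

A tree decomposition must satisfy three properties: every vertex lies in some bag; for every edge, both endpoints lie together in some bag; and for every vertex, the bags containing it form a connected subtree. Here bags containing vertex e are not connected in the tree, so the decomposition is invalid.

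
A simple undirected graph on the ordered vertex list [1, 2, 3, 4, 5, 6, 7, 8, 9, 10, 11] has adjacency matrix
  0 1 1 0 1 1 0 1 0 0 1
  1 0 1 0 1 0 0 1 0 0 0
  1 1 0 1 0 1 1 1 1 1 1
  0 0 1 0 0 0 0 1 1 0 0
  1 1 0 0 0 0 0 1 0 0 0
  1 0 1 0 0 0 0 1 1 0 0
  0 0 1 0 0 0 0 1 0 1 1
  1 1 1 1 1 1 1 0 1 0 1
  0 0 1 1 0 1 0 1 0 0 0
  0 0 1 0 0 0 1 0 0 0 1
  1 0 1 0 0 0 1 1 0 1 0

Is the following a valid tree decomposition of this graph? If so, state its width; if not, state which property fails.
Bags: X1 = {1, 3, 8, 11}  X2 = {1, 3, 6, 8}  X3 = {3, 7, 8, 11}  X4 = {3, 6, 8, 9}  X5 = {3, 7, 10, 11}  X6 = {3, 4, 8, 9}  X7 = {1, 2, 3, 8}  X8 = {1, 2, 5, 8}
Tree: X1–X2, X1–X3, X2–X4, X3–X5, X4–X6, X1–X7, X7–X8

Yes; width 3.

Vertex coverage: the bags together contain {1, 2, 3, 4, 5, 6, 7, 8, 9, 10, 11}, the full vertex set. Edge coverage: each edge of G has both endpoints in at least one bag. Running intersection: for every vertex, the bags containing it form a connected subtree. All three properties hold, so this is a valid tree decomposition of width max|bag| − 1 = 3, and hence tw(G) ≤ 3.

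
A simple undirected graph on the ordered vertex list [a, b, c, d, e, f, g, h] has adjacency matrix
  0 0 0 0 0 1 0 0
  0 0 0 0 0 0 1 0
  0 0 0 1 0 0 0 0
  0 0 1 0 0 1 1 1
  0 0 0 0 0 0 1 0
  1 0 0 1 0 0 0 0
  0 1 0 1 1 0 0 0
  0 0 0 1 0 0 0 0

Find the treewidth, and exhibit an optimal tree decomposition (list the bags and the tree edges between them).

Every bag has size at most 2, so the width is 2 − 1 = 1 and tw(G) ≤ 1. Since G has at least one edge (e.g. g–e), it is not an edgeless graph, so tw(G) ≥ 1. Hence tw(G) = 1 exactly.

Treewidth 1.
Bags: B1 = {e, g}  B2 = {d, g}  B3 = {d, h}  B4 = {b, g}  B5 = {d, f}  B6 = {a, f}  B7 = {c, d}
Tree: B1–B2, B2–B3, B1–B4, B3–B5, B5–B6, B3–B7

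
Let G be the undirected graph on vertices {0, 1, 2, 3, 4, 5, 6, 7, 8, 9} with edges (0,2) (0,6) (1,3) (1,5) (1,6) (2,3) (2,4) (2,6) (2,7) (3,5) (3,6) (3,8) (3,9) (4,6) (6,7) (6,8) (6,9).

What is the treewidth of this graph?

A width-2 tree decomposition is:
Bags: B1 = {2, 3, 6}  B2 = {0, 2, 6}  B3 = {1, 3, 6}  B4 = {2, 6, 7}  B5 = {2, 4, 6}  B6 = {1, 3, 5}  B7 = {3, 6, 8}  B8 = {3, 6, 9}
Tree: B1–B2, B1–B3, B2–B4, B1–B5, B3–B6, B3–B7, B1–B8
Each bag holds 3 vertices, so the decomposition has width 2, which upper-bounds the treewidth. On the other hand G contains the 3-clique {1, 3, 5}. A clique must lie in a single bag of any decomposition, so no decomposition can have width below 2. The upper and lower bounds meet at 2, so that is the treewidth.

2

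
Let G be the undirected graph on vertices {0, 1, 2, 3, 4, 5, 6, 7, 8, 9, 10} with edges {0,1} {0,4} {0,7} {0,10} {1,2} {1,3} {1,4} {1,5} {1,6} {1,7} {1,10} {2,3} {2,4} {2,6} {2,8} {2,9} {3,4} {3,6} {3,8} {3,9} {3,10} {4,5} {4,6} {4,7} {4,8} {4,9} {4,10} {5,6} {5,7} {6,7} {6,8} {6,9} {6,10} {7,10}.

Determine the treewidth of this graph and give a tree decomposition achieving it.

Each bag holds 5 vertices, so the decomposition has width 4, which upper-bounds the treewidth. Conversely, {0, 1, 4, 7, 10} is a clique of size 5, and the vertices of any clique must share a bag in every tree decomposition; so some bag has ≥ 5 vertices and tw(G) ≥ 4. Combining the bounds, tw(G) = 4.

Treewidth 4.
Bags: B1 = {1, 3, 4, 6, 10}  B2 = {1, 2, 3, 4, 6}  B3 = {1, 4, 6, 7, 10}  B4 = {2, 3, 4, 6, 8}  B5 = {1, 4, 5, 6, 7}  B6 = {2, 3, 4, 6, 9}  B7 = {0, 1, 4, 7, 10}
Tree: B1–B2, B1–B3, B2–B4, B3–B5, B4–B6, B3–B7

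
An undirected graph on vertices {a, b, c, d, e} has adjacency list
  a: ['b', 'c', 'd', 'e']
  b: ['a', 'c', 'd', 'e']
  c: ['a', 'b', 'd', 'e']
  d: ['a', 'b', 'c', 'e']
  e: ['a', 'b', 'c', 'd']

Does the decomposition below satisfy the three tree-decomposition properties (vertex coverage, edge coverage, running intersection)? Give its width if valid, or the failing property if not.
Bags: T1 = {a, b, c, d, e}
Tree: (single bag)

Checking the three conditions: (i) the bags cover all of {a, b, c, d, e}; (ii) for each edge, some bag contains both endpoints; (iii) the bags containing any fixed vertex form a subtree. All hold, so the decomposition is valid with width 5 − 1 = 4.

Yes; width 4.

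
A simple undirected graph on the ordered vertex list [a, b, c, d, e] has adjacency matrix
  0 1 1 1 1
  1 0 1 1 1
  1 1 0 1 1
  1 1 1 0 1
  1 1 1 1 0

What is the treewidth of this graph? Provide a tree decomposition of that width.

With just one bag of size 5, the width is 5 − 1 = 4, so tw(G) ≤ 4. Conversely, {a, b, c, d, e} is a clique of size 5, and the vertices of any clique must share a bag in every tree decomposition; so some bag has ≥ 5 vertices and tw(G) ≥ 4. Hence tw(G) = 4 exactly.

Treewidth 4.
One optimal decomposition is:
Bags: B1 = {a, b, c, d, e}
Tree: (single bag)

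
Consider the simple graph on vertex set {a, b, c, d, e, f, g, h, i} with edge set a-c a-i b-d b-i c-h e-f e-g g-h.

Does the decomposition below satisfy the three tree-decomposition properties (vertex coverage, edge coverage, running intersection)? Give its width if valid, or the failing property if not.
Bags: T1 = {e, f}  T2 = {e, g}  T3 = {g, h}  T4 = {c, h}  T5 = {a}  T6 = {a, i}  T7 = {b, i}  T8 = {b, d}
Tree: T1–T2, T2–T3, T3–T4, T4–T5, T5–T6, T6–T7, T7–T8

No — edge (c,a) lies in no bag.

A tree decomposition must satisfy three properties: every vertex lies in some bag; for every edge, both endpoints lie together in some bag; and for every vertex, the bags containing it form a connected subtree. Here edge (c,a) lies in no bag, so the decomposition is invalid.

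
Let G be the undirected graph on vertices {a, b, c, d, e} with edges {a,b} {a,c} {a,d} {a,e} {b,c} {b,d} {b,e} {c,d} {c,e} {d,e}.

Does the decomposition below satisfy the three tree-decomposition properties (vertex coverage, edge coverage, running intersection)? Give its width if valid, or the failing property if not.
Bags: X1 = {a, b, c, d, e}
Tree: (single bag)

Yes; width 4.

Every vertex of G appears in some bag (union = {a, b, c, d, e}); every edge is covered by a bag; and for each vertex v the set of bags containing v is connected in the bag tree. The decomposition is therefore valid. The largest bag has 5 vertices, so the width is 4.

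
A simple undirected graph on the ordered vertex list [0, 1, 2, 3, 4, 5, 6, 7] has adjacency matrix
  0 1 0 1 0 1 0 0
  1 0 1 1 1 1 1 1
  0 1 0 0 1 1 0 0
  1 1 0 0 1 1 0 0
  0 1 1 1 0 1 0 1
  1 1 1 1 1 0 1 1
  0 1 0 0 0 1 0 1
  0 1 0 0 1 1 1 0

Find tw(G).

3

A width-3 tree decomposition is:
Bags: B1 = {1, 4, 5, 7}  B2 = {1, 5, 6, 7}  B3 = {1, 3, 4, 5}  B4 = {1, 2, 4, 5}  B5 = {0, 1, 3, 5}
Tree: B1–B2, B1–B3, B3–B4, B3–B5
Every bag has size at most 4, so the width is 4 − 1 = 3 and tw(G) ≤ 3. For the lower bound, the 4 vertices {0, 1, 3, 5} are pairwise adjacent, and any tree decomposition puts a clique entirely inside one bag — forcing width ≥ 3. Hence tw(G) = 3 exactly.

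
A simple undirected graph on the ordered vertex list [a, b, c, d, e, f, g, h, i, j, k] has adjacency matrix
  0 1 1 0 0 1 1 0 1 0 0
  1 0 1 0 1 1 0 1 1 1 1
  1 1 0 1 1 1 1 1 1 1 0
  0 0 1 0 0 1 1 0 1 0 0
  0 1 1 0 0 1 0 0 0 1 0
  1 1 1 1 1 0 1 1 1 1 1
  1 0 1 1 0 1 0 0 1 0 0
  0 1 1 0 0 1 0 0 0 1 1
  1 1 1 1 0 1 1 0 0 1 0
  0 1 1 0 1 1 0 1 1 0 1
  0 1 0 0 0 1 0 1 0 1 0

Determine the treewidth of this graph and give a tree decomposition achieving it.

Each bag holds 5 vertices, so the decomposition has width 4, which upper-bounds the treewidth. Conversely, {c, d, f, g, i} is a clique of size 5, and the vertices of any clique must share a bag in every tree decomposition; so some bag has ≥ 5 vertices and tw(G) ≥ 4. Combining the bounds, tw(G) = 4.

Treewidth 4.
One optimal decomposition is:
Bags: B1 = {b, c, e, f, j}  B2 = {b, c, f, i, j}  B3 = {a, b, c, f, i}  B4 = {a, c, f, g, i}  B5 = {b, c, f, h, j}  B6 = {b, f, h, j, k}  B7 = {c, d, f, g, i}
Tree: B1–B2, B2–B3, B3–B4, B2–B5, B5–B6, B4–B7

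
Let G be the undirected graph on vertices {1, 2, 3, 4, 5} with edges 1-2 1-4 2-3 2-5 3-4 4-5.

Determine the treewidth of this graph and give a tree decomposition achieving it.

Treewidth 2.
One optimal decomposition is:
Bags: B1 = {2, 4, 5}  B2 = {1, 2, 4}  B3 = {2, 3, 4}
Tree: B1–B2, B2–B3

Every bag has size at most 3, so the width is 3 − 1 = 2 and tw(G) ≤ 2. The edges 5–4–1–2–5 form a cycle, so G is not a tree and its treewidth is at least 2. Combining the bounds, tw(G) = 2.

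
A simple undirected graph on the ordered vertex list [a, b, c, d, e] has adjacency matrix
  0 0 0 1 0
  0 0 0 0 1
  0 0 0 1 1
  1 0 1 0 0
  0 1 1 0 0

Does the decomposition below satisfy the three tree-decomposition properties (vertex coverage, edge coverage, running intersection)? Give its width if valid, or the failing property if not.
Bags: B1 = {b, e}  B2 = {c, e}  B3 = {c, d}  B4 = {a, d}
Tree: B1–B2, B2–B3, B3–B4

Yes; width 1.

Checking the three conditions: (i) the bags cover all of {a, b, c, d, e}; (ii) for each edge, some bag contains both endpoints; (iii) the bags containing any fixed vertex form a subtree. All hold, so the decomposition is valid with width 2 − 1 = 1.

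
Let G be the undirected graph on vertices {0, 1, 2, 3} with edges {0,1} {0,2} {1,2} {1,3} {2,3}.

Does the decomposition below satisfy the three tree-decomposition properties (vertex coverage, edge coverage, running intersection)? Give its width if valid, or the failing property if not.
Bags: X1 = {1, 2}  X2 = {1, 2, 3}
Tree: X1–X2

No — vertex 0 appears in no bag.

A tree decomposition must satisfy three properties: every vertex lies in some bag; for every edge, both endpoints lie together in some bag; and for every vertex, the bags containing it form a connected subtree. Here vertex 0 appears in no bag, so the decomposition is invalid.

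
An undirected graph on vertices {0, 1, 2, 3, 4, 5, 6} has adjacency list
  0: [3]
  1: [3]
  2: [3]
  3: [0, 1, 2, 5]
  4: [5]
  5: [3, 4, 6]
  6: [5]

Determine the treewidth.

1

A width-1 tree decomposition is:
Bags: B1 = {3, 5}  B2 = {5, 6}  B3 = {0, 3}  B4 = {1, 3}  B5 = {2, 3}  B6 = {4, 5}
Tree: B1–B2, B1–B3, B3–B4, B1–B5, B2–B6
Every bag has size at most 2, so the width is 2 − 1 = 1 and tw(G) ≤ 1. Any graph with an edge has treewidth ≥ 1, and G has the edge 3–5. Combining the bounds, tw(G) = 1.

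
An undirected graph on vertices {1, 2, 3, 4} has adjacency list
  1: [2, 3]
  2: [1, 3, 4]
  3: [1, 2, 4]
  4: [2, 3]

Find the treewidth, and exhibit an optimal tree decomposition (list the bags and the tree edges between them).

Treewidth 2.
One optimal decomposition is:
Bags: B1 = {1, 2, 3}  B2 = {2, 3, 4}
Tree: B1–B2

The largest bag has 3 vertices, giving width 2; this decomposition certifies tw(G) ≤ 2. For the lower bound, the 3 vertices {1, 2, 3} are pairwise adjacent, and any tree decomposition puts a clique entirely inside one bag — forcing width ≥ 2. The upper and lower bounds meet at 2, so that is the treewidth.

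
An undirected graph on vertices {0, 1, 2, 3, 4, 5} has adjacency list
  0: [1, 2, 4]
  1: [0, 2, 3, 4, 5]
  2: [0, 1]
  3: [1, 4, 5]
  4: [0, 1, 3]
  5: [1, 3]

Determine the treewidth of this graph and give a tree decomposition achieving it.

Treewidth 2.
One such decomposition:
Bags: B1 = {0, 1, 4}  B2 = {0, 1, 2}  B3 = {1, 3, 4}  B4 = {1, 3, 5}
Tree: B1–B2, B1–B3, B3–B4

The largest bag has 3 vertices, giving width 2; this decomposition certifies tw(G) ≤ 2. On the other hand G contains the 3-clique {0, 1, 2}. A clique must lie in a single bag of any decomposition, so no decomposition can have width below 2. The upper and lower bounds meet at 2, so that is the treewidth.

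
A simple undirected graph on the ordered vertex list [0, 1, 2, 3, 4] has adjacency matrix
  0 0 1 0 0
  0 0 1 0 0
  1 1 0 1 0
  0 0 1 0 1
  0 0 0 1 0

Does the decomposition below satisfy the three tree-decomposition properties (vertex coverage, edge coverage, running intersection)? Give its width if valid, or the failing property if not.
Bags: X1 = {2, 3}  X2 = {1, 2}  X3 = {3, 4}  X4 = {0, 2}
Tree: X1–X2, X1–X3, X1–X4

Every vertex of G appears in some bag (union = {0, 1, 2, 3, 4}); every edge is covered by a bag; and for each vertex v the set of bags containing v is connected in the bag tree. The decomposition is therefore valid. The largest bag has 2 vertices, so the width is 1.

Yes; width 1.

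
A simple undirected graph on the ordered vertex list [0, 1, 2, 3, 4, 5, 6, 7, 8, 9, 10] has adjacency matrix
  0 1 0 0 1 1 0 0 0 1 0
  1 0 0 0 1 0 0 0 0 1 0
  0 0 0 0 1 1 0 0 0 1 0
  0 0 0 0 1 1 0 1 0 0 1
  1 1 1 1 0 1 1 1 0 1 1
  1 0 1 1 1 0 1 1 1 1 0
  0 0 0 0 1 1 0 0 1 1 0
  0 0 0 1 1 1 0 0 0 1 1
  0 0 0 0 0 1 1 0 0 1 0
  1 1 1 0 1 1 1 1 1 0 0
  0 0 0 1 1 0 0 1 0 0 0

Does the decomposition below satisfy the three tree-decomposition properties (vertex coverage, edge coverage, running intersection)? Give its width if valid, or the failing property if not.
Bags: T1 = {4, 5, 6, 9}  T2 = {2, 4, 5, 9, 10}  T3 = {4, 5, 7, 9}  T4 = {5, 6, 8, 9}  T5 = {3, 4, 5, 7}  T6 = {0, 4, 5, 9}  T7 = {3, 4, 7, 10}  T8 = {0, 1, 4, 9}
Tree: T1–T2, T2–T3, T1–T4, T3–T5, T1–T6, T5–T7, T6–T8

No — bags containing vertex 10 are not connected in the tree.

A tree decomposition must satisfy three properties: every vertex lies in some bag; for every edge, both endpoints lie together in some bag; and for every vertex, the bags containing it form a connected subtree. Here bags containing vertex 10 are not connected in the tree, so the decomposition is invalid.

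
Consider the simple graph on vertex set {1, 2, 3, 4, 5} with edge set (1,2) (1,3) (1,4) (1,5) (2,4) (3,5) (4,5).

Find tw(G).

A width-2 tree decomposition is:
Bags: B1 = {1, 4, 5}  B2 = {1, 2, 4}  B3 = {1, 3, 5}
Tree: B1–B2, B1–B3
The largest bag has 3 vertices, giving width 2; this decomposition certifies tw(G) ≤ 2. For the lower bound, the 3 vertices {1, 3, 5} are pairwise adjacent, and any tree decomposition puts a clique entirely inside one bag — forcing width ≥ 2. The upper and lower bounds meet at 2, so that is the treewidth.

2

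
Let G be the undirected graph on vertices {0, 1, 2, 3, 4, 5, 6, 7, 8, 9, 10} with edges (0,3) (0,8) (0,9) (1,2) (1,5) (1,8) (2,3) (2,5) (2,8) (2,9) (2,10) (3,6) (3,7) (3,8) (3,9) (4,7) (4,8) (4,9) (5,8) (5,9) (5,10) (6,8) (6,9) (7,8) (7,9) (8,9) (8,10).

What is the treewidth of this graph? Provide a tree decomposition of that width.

The largest bag has 4 vertices, giving width 3; this decomposition certifies tw(G) ≤ 3. On the other hand G contains the 4-clique {1, 2, 5, 8}. A clique must lie in a single bag of any decomposition, so no decomposition can have width below 3. The upper and lower bounds meet at 3, so that is the treewidth.

Treewidth 3.
One such decomposition:
Bags: B1 = {2, 5, 8, 9}  B2 = {2, 3, 8, 9}  B3 = {0, 3, 8, 9}  B4 = {3, 6, 8, 9}  B5 = {2, 5, 8, 10}  B6 = {1, 2, 5, 8}  B7 = {3, 7, 8, 9}  B8 = {4, 7, 8, 9}
Tree: B1–B2, B2–B3, B3–B4, B1–B5, B1–B6, B4–B7, B7–B8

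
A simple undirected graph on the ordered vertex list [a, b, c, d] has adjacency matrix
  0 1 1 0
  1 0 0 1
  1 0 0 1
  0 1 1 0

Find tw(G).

A width-2 tree decomposition is:
Bags: B1 = {a, b, c}  B2 = {b, c, d}
Tree: B1–B2
Every bag has size at most 3, so the width is 3 − 1 = 2 and tw(G) ≤ 2. For the lower bound, G contains the cycle b–a–c–d–b, so G is not a forest; only forests have treewidth ≤ 1, hence tw(G) ≥ 2. The upper and lower bounds meet at 2, so that is the treewidth.

2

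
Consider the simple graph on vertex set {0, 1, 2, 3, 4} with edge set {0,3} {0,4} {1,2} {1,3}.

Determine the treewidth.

A width-1 tree decomposition is:
Bags: B1 = {1, 2}  B2 = {1, 3}  B3 = {0, 3}  B4 = {0, 4}
Tree: B1–B2, B2–B3, B3–B4
Each bag holds 2 vertices, so the decomposition has width 1, which upper-bounds the treewidth. G has an edge, so its treewidth is at least 1. Therefore the treewidth is 1.

1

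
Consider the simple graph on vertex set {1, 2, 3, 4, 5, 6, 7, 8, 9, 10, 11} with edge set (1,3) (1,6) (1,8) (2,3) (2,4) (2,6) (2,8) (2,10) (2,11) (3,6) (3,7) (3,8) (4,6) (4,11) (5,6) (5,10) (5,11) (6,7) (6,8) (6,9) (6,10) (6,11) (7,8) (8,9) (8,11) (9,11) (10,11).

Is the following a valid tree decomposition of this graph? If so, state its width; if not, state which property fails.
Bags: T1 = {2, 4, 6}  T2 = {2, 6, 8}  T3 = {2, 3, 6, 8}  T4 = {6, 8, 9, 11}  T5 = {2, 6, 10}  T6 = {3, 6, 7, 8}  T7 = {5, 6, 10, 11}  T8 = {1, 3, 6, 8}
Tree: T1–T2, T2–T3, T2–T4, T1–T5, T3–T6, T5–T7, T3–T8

No — edge (11,4) lies in no bag.

A tree decomposition must satisfy three properties: every vertex lies in some bag; for every edge, both endpoints lie together in some bag; and for every vertex, the bags containing it form a connected subtree. Here edge (11,4) lies in no bag, so the decomposition is invalid.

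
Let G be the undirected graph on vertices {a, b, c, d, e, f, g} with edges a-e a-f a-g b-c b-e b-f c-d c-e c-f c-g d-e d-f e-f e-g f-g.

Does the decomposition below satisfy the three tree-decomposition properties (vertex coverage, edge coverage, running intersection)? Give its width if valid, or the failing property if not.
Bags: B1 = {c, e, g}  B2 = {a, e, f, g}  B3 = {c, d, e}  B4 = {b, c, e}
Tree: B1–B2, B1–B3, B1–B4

A tree decomposition must satisfy three properties: every vertex lies in some bag; for every edge, both endpoints lie together in some bag; and for every vertex, the bags containing it form a connected subtree. Here edge (f,c) lies in no bag, so the decomposition is invalid.

No — edge (f,c) lies in no bag.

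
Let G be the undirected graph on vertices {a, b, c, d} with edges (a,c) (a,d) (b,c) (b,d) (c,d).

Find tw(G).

2

A width-2 tree decomposition is:
Bags: B1 = {b, c, d}  B2 = {a, c, d}
Tree: B1–B2
Each bag holds 3 vertices, so the decomposition has width 2, which upper-bounds the treewidth. Conversely, {a, c, d} is a clique of size 3, and the vertices of any clique must share a bag in every tree decomposition; so some bag has ≥ 3 vertices and tw(G) ≥ 2. Hence tw(G) = 2 exactly.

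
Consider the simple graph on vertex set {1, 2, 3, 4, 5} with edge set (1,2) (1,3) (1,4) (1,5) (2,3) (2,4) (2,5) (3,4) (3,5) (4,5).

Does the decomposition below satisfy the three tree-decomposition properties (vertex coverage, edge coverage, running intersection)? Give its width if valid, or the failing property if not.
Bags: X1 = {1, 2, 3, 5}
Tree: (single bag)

A tree decomposition must satisfy three properties: every vertex lies in some bag; for every edge, both endpoints lie together in some bag; and for every vertex, the bags containing it form a connected subtree. Here vertex 4 appears in no bag, so the decomposition is invalid.

No — vertex 4 appears in no bag.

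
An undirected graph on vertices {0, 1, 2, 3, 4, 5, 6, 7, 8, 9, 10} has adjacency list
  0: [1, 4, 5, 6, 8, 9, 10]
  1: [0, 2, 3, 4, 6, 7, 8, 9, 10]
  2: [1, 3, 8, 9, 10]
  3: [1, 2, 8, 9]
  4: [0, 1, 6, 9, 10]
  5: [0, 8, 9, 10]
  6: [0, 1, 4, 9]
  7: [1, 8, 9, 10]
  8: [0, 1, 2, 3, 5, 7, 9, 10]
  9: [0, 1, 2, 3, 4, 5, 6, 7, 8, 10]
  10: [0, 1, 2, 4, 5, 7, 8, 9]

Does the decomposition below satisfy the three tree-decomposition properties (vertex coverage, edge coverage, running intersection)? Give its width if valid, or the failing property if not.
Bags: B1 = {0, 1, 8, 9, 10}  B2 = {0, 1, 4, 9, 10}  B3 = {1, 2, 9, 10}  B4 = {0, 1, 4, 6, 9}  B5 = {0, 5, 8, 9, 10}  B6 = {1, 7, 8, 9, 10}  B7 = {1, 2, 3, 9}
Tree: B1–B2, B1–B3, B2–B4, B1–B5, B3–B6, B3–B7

No — edge (8,2) lies in no bag.

A tree decomposition must satisfy three properties: every vertex lies in some bag; for every edge, both endpoints lie together in some bag; and for every vertex, the bags containing it form a connected subtree. Here edge (8,2) lies in no bag, so the decomposition is invalid.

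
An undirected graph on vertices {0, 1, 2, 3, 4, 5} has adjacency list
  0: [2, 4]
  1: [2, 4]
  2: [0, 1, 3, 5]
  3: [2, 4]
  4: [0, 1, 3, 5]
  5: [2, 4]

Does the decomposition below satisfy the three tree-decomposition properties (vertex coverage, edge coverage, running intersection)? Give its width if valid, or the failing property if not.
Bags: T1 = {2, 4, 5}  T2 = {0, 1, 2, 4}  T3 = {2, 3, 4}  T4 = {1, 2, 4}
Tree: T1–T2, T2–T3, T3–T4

A tree decomposition must satisfy three properties: every vertex lies in some bag; for every edge, both endpoints lie together in some bag; and for every vertex, the bags containing it form a connected subtree. Here bags containing vertex 1 are not connected in the tree, so the decomposition is invalid.

No — bags containing vertex 1 are not connected in the tree.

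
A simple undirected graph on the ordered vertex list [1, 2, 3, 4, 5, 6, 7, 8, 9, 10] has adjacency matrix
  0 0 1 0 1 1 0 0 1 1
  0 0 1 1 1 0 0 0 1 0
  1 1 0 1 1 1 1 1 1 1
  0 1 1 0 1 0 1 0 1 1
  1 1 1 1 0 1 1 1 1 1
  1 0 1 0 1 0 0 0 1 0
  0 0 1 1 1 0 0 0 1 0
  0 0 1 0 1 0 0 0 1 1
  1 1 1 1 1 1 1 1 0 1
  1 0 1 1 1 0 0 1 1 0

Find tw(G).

A width-4 tree decomposition is:
Bags: B1 = {3, 4, 5, 9, 10}  B2 = {3, 4, 5, 7, 9}  B3 = {2, 3, 4, 5, 9}  B4 = {1, 3, 5, 9, 10}  B5 = {3, 5, 8, 9, 10}  B6 = {1, 3, 5, 6, 9}
Tree: B1–B2, B2–B3, B1–B4, B1–B5, B4–B6
The largest bag has 5 vertices, giving width 4; this decomposition certifies tw(G) ≤ 4. Conversely, {3, 5, 8, 9, 10} is a clique of size 5, and the vertices of any clique must share a bag in every tree decomposition; so some bag has ≥ 5 vertices and tw(G) ≥ 4. Hence tw(G) = 4 exactly.

4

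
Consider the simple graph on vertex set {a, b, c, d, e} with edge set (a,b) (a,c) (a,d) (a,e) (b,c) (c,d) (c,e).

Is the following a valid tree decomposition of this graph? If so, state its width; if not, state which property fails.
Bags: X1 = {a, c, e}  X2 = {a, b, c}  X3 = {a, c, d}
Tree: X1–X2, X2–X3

Yes; width 2.

Every vertex of G appears in some bag (union = {a, b, c, d, e}); every edge is covered by a bag; and for each vertex v the set of bags containing v is connected in the bag tree. The decomposition is therefore valid. The largest bag has 3 vertices, so the width is 2.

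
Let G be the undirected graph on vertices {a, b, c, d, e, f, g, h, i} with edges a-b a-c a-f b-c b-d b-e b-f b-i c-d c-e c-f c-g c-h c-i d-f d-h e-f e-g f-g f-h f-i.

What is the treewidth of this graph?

A width-3 tree decomposition is:
Bags: B1 = {a, b, c, f}  B2 = {b, c, e, f}  B3 = {b, c, d, f}  B4 = {c, d, f, h}  B5 = {b, c, f, i}  B6 = {c, e, f, g}
Tree: B1–B2, B1–B3, B3–B4, B3–B5, B2–B6
Each bag holds 4 vertices, so the decomposition has width 3, which upper-bounds the treewidth. On the other hand G contains the 4-clique {c, e, f, g}. A clique must lie in a single bag of any decomposition, so no decomposition can have width below 3. Combining the bounds, tw(G) = 3.

3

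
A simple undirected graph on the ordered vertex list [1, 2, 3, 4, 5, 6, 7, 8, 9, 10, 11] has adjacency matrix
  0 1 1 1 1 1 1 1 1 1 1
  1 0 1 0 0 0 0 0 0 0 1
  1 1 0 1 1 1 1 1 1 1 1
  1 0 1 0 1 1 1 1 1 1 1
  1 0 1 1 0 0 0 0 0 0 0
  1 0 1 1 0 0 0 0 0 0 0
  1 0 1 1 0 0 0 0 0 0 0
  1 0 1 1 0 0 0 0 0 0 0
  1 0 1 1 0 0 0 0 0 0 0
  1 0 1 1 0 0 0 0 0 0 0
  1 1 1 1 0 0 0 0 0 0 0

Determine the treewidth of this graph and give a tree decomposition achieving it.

Every bag has size at most 4, so the width is 4 − 1 = 3 and tw(G) ≤ 3. Conversely, {1, 2, 3, 11} is a clique of size 4, and the vertices of any clique must share a bag in every tree decomposition; so some bag has ≥ 4 vertices and tw(G) ≥ 3. Therefore the treewidth is 3.

Treewidth 3.
One optimal decomposition is:
Bags: B1 = {1, 3, 4, 9}  B2 = {1, 3, 4, 11}  B3 = {1, 3, 4, 8}  B4 = {1, 2, 3, 11}  B5 = {1, 3, 4, 5}  B6 = {1, 3, 4, 7}  B7 = {1, 3, 4, 6}  B8 = {1, 3, 4, 10}
Tree: B1–B2, B1–B3, B2–B4, B2–B5, B2–B6, B3–B7, B6–B8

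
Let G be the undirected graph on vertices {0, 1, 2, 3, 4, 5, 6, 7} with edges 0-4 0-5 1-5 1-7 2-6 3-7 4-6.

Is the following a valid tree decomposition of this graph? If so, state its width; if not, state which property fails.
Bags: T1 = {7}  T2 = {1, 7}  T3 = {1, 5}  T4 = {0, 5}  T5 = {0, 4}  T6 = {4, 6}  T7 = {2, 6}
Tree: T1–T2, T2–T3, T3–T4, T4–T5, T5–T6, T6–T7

A tree decomposition must satisfy three properties: every vertex lies in some bag; for every edge, both endpoints lie together in some bag; and for every vertex, the bags containing it form a connected subtree. Here vertex 3 appears in no bag, so the decomposition is invalid.

No — vertex 3 appears in no bag.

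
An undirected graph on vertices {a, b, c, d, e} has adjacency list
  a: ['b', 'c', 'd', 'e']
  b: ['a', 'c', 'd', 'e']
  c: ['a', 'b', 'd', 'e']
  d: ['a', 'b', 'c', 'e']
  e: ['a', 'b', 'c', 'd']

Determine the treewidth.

A width-4 tree decomposition is:
Bags: B1 = {a, b, c, d, e}
Tree: (single bag)
A single bag containing all 5 vertices is trivially a valid decomposition of width 4. On the other hand G contains the 5-clique {a, b, c, d, e}. A clique must lie in a single bag of any decomposition, so no decomposition can have width below 4. Combining the bounds, tw(G) = 4.

4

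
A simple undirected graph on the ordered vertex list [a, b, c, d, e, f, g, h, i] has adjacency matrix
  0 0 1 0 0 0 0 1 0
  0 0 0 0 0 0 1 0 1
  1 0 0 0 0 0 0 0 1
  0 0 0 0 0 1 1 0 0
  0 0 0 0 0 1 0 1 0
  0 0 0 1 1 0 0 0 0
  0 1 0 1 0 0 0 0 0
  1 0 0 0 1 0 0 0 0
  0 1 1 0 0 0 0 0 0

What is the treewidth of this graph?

A width-2 tree decomposition is:
Bags: B1 = {a, c, h}  B2 = {c, h, i}  B3 = {b, h, i}  B4 = {b, g, h}  B5 = {d, g, h}  B6 = {d, f, h}  B7 = {e, f, h}
Tree: B1–B2, B2–B3, B3–B4, B4–B5, B5–B6, B6–B7
Every bag has size at most 3, so the width is 3 − 1 = 2 and tw(G) ≤ 2. For the lower bound, G contains the cycle h–a–c–i–b–g–d–f–e–h, so G is not a forest; only forests have treewidth ≤ 1, hence tw(G) ≥ 2. The upper and lower bounds meet at 2, so that is the treewidth.

2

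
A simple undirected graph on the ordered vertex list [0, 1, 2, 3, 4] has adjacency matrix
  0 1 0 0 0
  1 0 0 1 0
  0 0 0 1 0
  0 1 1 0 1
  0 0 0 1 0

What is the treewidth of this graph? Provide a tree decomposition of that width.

Treewidth 1.
One such decomposition:
Bags: B1 = {1, 3}  B2 = {2, 3}  B3 = {0, 1}  B4 = {3, 4}
Tree: B1–B2, B1–B3, B1–B4

Every bag has size at most 2, so the width is 2 − 1 = 1 and tw(G) ≤ 1. G has an edge, so its treewidth is at least 1. Hence tw(G) = 1 exactly.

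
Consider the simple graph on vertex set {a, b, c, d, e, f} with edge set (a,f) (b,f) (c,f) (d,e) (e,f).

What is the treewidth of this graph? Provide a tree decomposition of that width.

Every bag has size at most 2, so the width is 2 − 1 = 1 and tw(G) ≤ 1. Since G has at least one edge (e.g. e–f), it is not an edgeless graph, so tw(G) ≥ 1. Hence tw(G) = 1 exactly.

Treewidth 1.
One optimal decomposition is:
Bags: B1 = {e, f}  B2 = {a, f}  B3 = {d, e}  B4 = {c, f}  B5 = {b, f}
Tree: B1–B2, B1–B3, B1–B4, B4–B5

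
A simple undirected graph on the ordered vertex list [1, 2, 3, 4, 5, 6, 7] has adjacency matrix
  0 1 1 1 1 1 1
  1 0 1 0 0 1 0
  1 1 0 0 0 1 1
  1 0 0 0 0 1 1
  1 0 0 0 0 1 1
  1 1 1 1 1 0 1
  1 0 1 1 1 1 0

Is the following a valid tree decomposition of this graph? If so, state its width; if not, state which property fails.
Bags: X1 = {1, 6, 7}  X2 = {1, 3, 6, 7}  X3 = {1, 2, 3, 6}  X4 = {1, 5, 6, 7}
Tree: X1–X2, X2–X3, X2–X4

No — vertex 4 appears in no bag.

A tree decomposition must satisfy three properties: every vertex lies in some bag; for every edge, both endpoints lie together in some bag; and for every vertex, the bags containing it form a connected subtree. Here vertex 4 appears in no bag, so the decomposition is invalid.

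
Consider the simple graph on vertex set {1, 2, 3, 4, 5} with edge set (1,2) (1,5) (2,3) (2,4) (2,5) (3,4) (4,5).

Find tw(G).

2

A width-2 tree decomposition is:
Bags: B1 = {1, 2, 5}  B2 = {2, 4, 5}  B3 = {2, 3, 4}
Tree: B1–B2, B2–B3
Every bag has size at most 3, so the width is 3 − 1 = 2 and tw(G) ≤ 2. On the other hand G contains the 3-clique {1, 2, 5}. A clique must lie in a single bag of any decomposition, so no decomposition can have width below 2. Therefore the treewidth is 2.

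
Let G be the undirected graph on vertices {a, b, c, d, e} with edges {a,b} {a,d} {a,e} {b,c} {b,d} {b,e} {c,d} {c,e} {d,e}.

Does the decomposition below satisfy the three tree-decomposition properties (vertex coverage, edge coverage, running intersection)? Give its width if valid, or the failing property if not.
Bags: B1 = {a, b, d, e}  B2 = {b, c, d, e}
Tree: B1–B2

Yes; width 3.

Vertex coverage: the bags together contain {a, b, c, d, e}, the full vertex set. Edge coverage: each edge of G has both endpoints in at least one bag. Running intersection: for every vertex, the bags containing it form a connected subtree. All three properties hold, so this is a valid tree decomposition of width max|bag| − 1 = 3, and hence tw(G) ≤ 3.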